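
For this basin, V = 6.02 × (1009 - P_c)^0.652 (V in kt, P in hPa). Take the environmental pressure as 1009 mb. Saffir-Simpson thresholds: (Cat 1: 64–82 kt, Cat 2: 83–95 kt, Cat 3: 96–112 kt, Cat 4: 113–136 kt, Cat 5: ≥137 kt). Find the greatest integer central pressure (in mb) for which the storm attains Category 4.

Category 4 begins at V = 113 kt.
Required ΔP = (113/6.02)^(1/0.652) = 18.771^1.534 ≈ 89.78 mb.
P_c ≤ 1009 − 89.78 = 919.22, so the highest integer P_c is 919 mb.

919 mb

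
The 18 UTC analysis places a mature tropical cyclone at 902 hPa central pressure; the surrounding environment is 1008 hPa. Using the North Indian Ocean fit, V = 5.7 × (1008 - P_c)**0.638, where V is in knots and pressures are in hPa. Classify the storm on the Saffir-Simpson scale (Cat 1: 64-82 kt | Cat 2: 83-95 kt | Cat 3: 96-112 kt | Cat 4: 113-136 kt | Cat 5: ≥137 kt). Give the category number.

3

ΔP = 1008 − 902 = 106 hPa.
V ≈ 5.7 × 106^0.638 = 5.7 × 19.59 ≈ 112 kt.
112 kt falls in the Category 3 band.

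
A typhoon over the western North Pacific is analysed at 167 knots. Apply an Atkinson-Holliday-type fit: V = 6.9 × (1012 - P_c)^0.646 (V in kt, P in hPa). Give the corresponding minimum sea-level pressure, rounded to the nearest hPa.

ΔP = (V / 6.9)^(1/0.646) = (167/6.9)^1.548.
167/6.9 = 24.203; 24.203^1.548 ≈ 138.74 hPa.
P_c = 1012 − 138.74 = 873.26 ≈ 873 hPa.

873 hPa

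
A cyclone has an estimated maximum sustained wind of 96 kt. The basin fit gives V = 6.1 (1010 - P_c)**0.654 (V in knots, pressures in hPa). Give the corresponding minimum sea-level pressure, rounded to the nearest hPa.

ΔP = (V / 6.1)^(1/0.654) = (96/6.1)^1.529.
96/6.1 = 15.738; 15.738^1.529 ≈ 67.64 hPa.
P_c = 1010 − 67.64 = 942.36 ≈ 942 hPa.

942 hPa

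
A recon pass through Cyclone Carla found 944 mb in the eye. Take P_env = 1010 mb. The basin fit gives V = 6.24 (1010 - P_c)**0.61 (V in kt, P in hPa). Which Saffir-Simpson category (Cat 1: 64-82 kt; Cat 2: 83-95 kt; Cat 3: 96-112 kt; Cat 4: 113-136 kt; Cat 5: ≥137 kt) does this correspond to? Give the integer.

ΔP = 1010 − 944 = 66 mb.
V ≈ 6.24 × 66^0.61 = 6.24 × 12.88 ≈ 80 kt.
80 kt falls in the Category 1 band.

1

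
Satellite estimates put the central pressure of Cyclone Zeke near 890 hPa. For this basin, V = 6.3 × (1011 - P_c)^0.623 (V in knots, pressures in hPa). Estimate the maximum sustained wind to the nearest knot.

125 kt

ΔP = 1011 − 890 = 121 hPa.
121^0.623 ≈ 19.842.
V ≈ 6.3 × 19.842 ≈ 125.0 kt.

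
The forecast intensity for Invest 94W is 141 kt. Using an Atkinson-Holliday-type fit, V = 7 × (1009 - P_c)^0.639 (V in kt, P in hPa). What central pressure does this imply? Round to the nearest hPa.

899 hPa

ΔP = (V / 7)^(1/0.639) = (141/7)^1.565.
141/7 = 20.143; 20.143^1.565 ≈ 109.87 hPa.
P_c = 1009 − 109.87 = 899.13 ≈ 899 hPa.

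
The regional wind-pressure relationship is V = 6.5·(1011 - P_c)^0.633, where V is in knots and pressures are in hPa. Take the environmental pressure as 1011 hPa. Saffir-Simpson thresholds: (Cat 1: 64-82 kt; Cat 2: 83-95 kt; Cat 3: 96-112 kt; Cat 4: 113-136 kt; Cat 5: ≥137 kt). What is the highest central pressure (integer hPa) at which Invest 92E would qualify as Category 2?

Category 2 begins at V = 83 kt.
Required ΔP = (83/6.5)^(1/0.633) = 12.769^1.580 ≈ 55.91 hPa.
P_c ≤ 1011 − 55.91 = 955.09, so the highest integer P_c is 955 hPa.

955 hPa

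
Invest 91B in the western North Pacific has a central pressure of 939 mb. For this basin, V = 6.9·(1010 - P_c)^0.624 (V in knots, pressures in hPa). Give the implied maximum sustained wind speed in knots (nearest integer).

ΔP = 1010 − 939 = 71 mb.
71^0.624 ≈ 14.295.
V ≈ 6.9 × 14.295 ≈ 98.6 kt.

99 kt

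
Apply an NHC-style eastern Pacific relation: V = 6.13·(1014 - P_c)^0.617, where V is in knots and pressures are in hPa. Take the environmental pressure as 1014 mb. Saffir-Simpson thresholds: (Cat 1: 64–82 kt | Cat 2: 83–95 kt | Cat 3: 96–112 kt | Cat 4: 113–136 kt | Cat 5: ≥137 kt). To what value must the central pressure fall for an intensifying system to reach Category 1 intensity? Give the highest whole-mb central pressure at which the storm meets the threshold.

Category 1 begins at V = 64 kt.
Required ΔP = (64/6.13)^(1/0.617) = 10.440^1.621 ≈ 44.78 mb.
P_c ≤ 1014 − 44.78 = 969.22, so the highest integer P_c is 969 mb.

969 mb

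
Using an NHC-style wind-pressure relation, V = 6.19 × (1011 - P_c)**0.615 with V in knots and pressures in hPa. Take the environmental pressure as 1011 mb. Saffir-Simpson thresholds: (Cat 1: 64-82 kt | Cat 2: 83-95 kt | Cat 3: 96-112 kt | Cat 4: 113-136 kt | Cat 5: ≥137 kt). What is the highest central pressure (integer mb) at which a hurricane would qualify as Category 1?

966 mb

Category 1 begins at V = 64 kt.
Required ΔP = (64/6.19)^(1/0.615) = 10.339^1.626 ≈ 44.62 mb.
P_c ≤ 1011 − 44.62 = 966.38, so the highest integer P_c is 966 mb.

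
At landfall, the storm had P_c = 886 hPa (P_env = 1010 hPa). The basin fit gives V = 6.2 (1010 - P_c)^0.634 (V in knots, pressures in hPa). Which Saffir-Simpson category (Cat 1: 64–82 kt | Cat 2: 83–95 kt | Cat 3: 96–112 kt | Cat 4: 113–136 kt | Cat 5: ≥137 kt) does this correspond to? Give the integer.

ΔP = 1010 − 886 = 124 hPa.
V ≈ 6.2 × 124^0.634 = 6.2 × 21.24 ≈ 132 kt.
132 kt falls in the Category 4 band.

4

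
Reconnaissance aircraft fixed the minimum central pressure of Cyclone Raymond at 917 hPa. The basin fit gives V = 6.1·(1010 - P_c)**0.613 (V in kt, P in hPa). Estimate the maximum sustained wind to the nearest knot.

98 kt

ΔP = 1010 − 917 = 93 hPa.
93^0.613 ≈ 16.095.
V ≈ 6.1 × 16.095 ≈ 98.2 kt.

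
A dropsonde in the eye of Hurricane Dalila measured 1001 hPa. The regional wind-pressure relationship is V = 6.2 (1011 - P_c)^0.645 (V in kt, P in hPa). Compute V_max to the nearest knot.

ΔP = 1011 − 1001 = 10 hPa.
10^0.645 ≈ 4.416.
V ≈ 6.2 × 4.416 ≈ 27.4 kt.

27 kt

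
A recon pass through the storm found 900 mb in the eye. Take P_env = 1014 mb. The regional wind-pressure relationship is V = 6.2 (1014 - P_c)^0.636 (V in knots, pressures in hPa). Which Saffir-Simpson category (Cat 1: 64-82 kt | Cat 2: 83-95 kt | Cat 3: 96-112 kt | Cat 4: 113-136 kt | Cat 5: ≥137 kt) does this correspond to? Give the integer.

4

ΔP = 1014 − 900 = 114 mb.
V ≈ 6.2 × 114^0.636 = 6.2 × 20.33 ≈ 126 kt.
126 kt falls in the Category 4 band.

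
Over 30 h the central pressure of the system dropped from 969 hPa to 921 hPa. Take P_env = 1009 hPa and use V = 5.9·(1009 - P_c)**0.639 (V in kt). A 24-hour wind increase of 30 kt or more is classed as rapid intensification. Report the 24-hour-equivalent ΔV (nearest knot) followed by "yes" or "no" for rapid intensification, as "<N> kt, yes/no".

V₁: ΔP = 40, V ≈ 5.9 × 40^0.639 ≈ 62.31 kt.
V₂: ΔP = 88, V ≈ 5.9 × 88^0.639 ≈ 103.13 kt.
ΔV over 30 h = 40.82 kt → 24 h equivalent = 40.82 × 24/30 ≈ 32.66 kt.
33 kt ≥ 30 kt ⇒ rapid intensification.

33 kt, yes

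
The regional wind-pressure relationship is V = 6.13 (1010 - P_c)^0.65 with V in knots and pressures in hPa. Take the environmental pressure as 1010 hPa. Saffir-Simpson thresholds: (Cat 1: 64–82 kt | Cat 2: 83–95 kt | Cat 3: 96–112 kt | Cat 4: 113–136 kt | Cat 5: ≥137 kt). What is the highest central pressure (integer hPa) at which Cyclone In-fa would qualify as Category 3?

Category 3 begins at V = 96 kt.
Required ΔP = (96/6.13)^(1/0.65) = 15.661^1.538 ≈ 68.89 hPa.
P_c ≤ 1010 − 68.89 = 941.11, so the highest integer P_c is 941 hPa.

941 hPa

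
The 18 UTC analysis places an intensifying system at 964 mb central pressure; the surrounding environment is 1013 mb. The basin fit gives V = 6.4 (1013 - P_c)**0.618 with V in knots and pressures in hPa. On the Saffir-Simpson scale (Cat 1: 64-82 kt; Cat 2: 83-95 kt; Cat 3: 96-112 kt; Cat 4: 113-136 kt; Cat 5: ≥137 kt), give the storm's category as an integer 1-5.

ΔP = 1013 − 964 = 49 mb.
V ≈ 6.4 × 49^0.618 = 6.4 × 11.08 ≈ 71 kt.
71 kt falls in the Category 1 band.

1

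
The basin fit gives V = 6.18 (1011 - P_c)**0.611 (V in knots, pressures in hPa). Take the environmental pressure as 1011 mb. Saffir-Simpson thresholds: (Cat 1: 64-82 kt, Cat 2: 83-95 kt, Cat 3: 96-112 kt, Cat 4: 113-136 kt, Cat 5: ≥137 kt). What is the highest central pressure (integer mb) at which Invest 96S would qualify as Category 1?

965 mb

Category 1 begins at V = 64 kt.
Required ΔP = (64/6.18)^(1/0.611) = 10.356^1.637 ≈ 45.87 mb.
P_c ≤ 1011 − 45.87 = 965.13, so the highest integer P_c is 965 mb.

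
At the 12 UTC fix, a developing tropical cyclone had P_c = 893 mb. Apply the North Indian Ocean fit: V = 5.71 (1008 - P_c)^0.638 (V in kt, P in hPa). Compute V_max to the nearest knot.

118 kt

ΔP = 1008 − 893 = 115 mb.
115^0.638 ≈ 20.641.
V ≈ 5.71 × 20.641 ≈ 117.9 kt.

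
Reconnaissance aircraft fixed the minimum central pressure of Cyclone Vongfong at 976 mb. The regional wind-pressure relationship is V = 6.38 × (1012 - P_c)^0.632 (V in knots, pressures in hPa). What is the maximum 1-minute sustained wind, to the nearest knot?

61 kt

ΔP = 1012 − 976 = 36 mb.
36^0.632 ≈ 9.629.
V ≈ 6.38 × 9.629 ≈ 61.4 kt.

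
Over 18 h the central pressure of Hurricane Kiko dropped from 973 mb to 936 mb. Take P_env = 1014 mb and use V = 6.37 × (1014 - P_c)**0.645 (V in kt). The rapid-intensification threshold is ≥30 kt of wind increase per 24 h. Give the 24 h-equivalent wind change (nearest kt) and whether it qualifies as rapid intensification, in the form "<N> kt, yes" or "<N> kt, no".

V₁: ΔP = 41, V ≈ 6.37 × 41^0.645 ≈ 69.89 kt.
V₂: ΔP = 78, V ≈ 6.37 × 78^0.645 ≈ 105.81 kt.
ΔV over 18 h = 35.92 kt → 24 h equivalent = 35.92 × 24/18 ≈ 47.89 kt.
48 kt ≥ 30 kt ⇒ rapid intensification.

48 kt, yes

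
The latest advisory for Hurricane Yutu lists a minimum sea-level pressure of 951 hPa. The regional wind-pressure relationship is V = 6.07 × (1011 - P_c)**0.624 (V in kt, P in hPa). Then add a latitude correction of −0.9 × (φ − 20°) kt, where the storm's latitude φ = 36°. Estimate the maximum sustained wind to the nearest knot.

ΔP = 1011 − 951 = 60 hPa.
60^0.624 ≈ 12.870.
V ≈ 6.07 × 12.870 ≈ 78.1 kt.
Latitude correction: −0.9 × (36 − 20) = -14.4 kt.
Corrected V ≈ 63.7 kt → 64 kt.

64 kt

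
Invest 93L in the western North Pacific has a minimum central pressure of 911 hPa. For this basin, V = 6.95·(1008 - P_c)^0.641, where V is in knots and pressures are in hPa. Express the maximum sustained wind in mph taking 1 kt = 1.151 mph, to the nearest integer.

ΔP = 1008 − 911 = 97 hPa.
V ≈ 6.95 × 97^0.641 = 6.95 × 18.772 ≈ 130.468 kt.
130.468 × 1.151 ≈ 150.17 mph → 150 mph.

150 mph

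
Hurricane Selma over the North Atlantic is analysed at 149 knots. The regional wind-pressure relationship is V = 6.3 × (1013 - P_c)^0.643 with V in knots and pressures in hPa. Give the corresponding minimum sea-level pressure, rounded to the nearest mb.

876 mb

ΔP = (V / 6.3)^(1/0.643) = (149/6.3)^1.555.
149/6.3 = 23.651; 23.651^1.555 ≈ 136.97 mb.
P_c = 1013 − 136.97 = 876.03 ≈ 876 mb.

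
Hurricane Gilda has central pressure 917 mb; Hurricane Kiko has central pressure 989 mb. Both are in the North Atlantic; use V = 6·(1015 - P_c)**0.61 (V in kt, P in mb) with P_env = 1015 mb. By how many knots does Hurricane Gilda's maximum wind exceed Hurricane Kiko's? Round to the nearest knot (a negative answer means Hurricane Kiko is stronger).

Hurricane Gilda: ΔP = 98; V ≈ 6 × 98^0.61 ≈ 98.36 kt.
Hurricane Kiko: ΔP = 26; V ≈ 6 × 26^0.61 ≈ 43.78 kt.
Difference ≈ 98.36 − 43.78 = 54.58 → 55 kt.

55 kt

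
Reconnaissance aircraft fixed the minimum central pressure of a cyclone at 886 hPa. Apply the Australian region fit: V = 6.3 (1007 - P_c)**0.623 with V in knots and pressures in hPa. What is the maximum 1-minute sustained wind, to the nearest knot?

ΔP = 1007 − 886 = 121 hPa.
121^0.623 ≈ 19.842.
V ≈ 6.3 × 19.842 ≈ 125.0 kt.

125 kt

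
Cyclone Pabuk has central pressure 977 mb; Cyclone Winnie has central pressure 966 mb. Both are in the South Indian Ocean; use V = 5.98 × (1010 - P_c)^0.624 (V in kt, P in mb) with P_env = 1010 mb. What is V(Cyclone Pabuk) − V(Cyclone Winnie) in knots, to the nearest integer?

Cyclone Pabuk: ΔP = 33; V ≈ 5.98 × 33^0.624 ≈ 53.00 kt.
Cyclone Winnie: ΔP = 44; V ≈ 5.98 × 44^0.624 ≈ 63.42 kt.
Difference ≈ 53.00 − 63.42 = -10.42 → -10 kt.

-10 kt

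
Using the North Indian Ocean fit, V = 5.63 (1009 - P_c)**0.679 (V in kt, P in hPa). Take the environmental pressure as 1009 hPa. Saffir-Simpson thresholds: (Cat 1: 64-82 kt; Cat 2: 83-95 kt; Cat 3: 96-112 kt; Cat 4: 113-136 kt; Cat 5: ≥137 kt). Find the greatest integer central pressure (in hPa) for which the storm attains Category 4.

926 hPa

Category 4 begins at V = 113 kt.
Required ΔP = (113/5.63)^(1/0.679) = 20.071^1.473 ≈ 82.86 hPa.
P_c ≤ 1009 − 82.86 = 926.14, so the highest integer P_c is 926 hPa.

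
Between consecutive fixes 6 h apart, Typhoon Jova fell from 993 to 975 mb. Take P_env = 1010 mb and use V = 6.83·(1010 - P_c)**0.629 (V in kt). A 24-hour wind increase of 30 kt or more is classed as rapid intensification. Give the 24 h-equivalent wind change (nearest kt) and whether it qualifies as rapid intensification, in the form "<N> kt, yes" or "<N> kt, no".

V₁: ΔP = 17, V ≈ 6.83 × 17^0.629 ≈ 40.59 kt.
V₂: ΔP = 35, V ≈ 6.83 × 35^0.629 ≈ 63.92 kt.
ΔV over 6 h = 23.33 kt → 24 h equivalent = 23.33 × 24/6 ≈ 93.32 kt.
93 kt ≥ 30 kt ⇒ rapid intensification.

93 kt, yes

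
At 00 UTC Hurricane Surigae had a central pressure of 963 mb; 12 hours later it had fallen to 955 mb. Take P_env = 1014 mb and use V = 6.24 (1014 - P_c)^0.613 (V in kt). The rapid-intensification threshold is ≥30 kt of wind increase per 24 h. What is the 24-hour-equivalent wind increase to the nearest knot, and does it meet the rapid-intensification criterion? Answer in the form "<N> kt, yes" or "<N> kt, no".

V₁: ΔP = 51, V ≈ 6.24 × 51^0.613 ≈ 69.49 kt.
V₂: ΔP = 59, V ≈ 6.24 × 59^0.613 ≈ 75.98 kt.
ΔV over 12 h = 6.49 kt → 24 h equivalent = 6.49 × 24/12 ≈ 12.98 kt.
13 kt < 30 kt ⇒ not rapid intensification.

13 kt, no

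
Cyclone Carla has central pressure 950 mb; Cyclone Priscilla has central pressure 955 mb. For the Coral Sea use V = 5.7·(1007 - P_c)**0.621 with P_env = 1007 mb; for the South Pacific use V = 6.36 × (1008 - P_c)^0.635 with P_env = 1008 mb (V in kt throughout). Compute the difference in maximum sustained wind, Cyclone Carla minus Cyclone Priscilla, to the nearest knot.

-9 kt

Cyclone Carla: ΔP = 57; V ≈ 5.7 × 57^0.621 ≈ 70.19 kt.
Cyclone Priscilla: ΔP = 53; V ≈ 6.36 × 53^0.635 ≈ 79.14 kt.
Difference ≈ 70.19 − 79.14 = -8.95 → -9 kt.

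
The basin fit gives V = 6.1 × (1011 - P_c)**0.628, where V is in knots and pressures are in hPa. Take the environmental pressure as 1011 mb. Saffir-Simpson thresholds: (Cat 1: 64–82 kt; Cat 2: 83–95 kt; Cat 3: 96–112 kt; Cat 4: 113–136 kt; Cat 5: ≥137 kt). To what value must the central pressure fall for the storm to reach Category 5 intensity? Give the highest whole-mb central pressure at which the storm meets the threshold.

Category 5 begins at V = 137 kt.
Required ΔP = (137/6.1)^(1/0.628) = 22.459^1.592 ≈ 141.87 mb.
P_c ≤ 1011 − 141.87 = 869.13, so the highest integer P_c is 869 mb.

869 mb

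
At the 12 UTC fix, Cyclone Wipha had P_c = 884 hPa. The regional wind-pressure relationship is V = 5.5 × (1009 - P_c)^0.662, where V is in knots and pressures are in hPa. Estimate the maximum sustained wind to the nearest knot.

ΔP = 1009 − 884 = 125 hPa.
125^0.662 ≈ 24.443.
V ≈ 5.5 × 24.443 ≈ 134.4 kt.

134 kt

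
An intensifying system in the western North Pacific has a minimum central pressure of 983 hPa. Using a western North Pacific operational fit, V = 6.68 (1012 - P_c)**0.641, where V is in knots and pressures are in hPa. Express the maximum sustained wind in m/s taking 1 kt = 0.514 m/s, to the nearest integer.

ΔP = 1012 − 983 = 29 hPa.
V ≈ 6.68 × 29^0.641 = 6.68 × 8.658 ≈ 57.833 kt.
57.833 × 0.514 ≈ 29.73 m/s → 30 m/s.

30 m/s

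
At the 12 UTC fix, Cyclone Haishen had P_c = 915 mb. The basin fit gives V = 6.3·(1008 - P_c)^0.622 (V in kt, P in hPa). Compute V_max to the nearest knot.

ΔP = 1008 − 915 = 93 mb.
93^0.622 ≈ 16.765.
V ≈ 6.3 × 16.765 ≈ 105.6 kt.

106 kt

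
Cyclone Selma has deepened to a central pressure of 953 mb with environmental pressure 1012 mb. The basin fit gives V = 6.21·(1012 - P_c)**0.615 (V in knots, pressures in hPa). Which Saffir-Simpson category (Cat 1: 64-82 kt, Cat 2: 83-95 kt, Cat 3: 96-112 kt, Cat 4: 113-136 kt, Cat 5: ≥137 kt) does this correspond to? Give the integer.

1

ΔP = 1012 − 953 = 59 mb.
V ≈ 6.21 × 59^0.615 = 6.21 × 12.28 ≈ 76 kt.
76 kt falls in the Category 1 band.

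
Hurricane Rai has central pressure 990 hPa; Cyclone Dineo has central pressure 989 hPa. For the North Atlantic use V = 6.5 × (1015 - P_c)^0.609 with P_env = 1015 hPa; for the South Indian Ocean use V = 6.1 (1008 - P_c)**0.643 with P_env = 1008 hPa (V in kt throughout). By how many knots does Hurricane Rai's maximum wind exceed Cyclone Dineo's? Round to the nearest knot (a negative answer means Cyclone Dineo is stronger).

Hurricane Rai: ΔP = 25; V ≈ 6.5 × 25^0.609 ≈ 46.16 kt.
Cyclone Dineo: ΔP = 19; V ≈ 6.1 × 19^0.643 ≈ 40.51 kt.
Difference ≈ 46.16 − 40.51 = 5.65 → 6 kt.

6 kt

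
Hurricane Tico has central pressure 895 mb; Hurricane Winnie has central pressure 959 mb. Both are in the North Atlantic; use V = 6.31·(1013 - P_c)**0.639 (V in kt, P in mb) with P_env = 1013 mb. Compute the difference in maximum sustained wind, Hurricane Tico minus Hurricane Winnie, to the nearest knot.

Hurricane Tico: ΔP = 118; V ≈ 6.31 × 118^0.639 ≈ 133.03 kt.
Hurricane Winnie: ΔP = 54; V ≈ 6.31 × 54^0.639 ≈ 80.73 kt.
Difference ≈ 133.03 − 80.73 = 52.30 → 52 kt.

52 kt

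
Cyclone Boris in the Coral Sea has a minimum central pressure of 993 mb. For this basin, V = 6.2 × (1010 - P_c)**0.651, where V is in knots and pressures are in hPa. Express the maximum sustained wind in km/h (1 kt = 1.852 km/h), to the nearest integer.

ΔP = 1010 − 993 = 17 mb.
V ≈ 6.2 × 17^0.651 = 6.2 × 6.324 ≈ 39.212 kt.
39.212 × 1.852 ≈ 72.62 km/h → 73 km/h.

73 km/h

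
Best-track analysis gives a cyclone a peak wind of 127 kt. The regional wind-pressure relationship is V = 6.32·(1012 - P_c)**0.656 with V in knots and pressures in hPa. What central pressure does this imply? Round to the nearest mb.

915 mb

ΔP = (V / 6.32)^(1/0.656) = (127/6.32)^1.524.
127/6.32 = 20.095; 20.095^1.524 ≈ 96.92 mb.
P_c = 1012 − 96.92 = 915.08 ≈ 915 mb.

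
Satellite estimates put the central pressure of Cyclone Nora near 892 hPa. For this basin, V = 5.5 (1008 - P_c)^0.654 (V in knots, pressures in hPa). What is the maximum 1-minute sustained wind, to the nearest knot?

ΔP = 1008 − 892 = 116 hPa.
116^0.654 ≈ 22.395.
V ≈ 5.5 × 22.395 ≈ 123.2 kt.

123 kt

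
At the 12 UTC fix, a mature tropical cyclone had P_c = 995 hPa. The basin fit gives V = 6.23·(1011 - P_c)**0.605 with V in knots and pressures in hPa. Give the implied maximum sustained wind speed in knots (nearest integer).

ΔP = 1011 − 995 = 16 hPa.
16^0.605 ≈ 5.352.
V ≈ 6.23 × 5.352 ≈ 33.3 kt.

33 kt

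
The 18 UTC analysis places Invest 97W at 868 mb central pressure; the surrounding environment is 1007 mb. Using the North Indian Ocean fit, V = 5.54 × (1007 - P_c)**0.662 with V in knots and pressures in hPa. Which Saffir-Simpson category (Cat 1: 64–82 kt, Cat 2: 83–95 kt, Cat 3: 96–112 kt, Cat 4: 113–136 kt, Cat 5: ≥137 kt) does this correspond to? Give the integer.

5

ΔP = 1007 − 868 = 139 mb.
V ≈ 5.54 × 139^0.662 = 5.54 × 26.22 ≈ 145 kt.
145 kt falls in the Category 5 band.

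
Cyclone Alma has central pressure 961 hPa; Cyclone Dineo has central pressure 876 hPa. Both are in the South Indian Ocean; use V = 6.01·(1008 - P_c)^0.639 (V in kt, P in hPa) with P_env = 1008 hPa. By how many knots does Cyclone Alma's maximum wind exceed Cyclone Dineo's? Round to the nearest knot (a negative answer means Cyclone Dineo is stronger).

-66 kt

Cyclone Alma: ΔP = 47; V ≈ 6.01 × 47^0.639 ≈ 70.36 kt.
Cyclone Dineo: ΔP = 132; V ≈ 6.01 × 132^0.639 ≈ 136.12 kt.
Difference ≈ 70.36 − 136.12 = -65.76 → -66 kt.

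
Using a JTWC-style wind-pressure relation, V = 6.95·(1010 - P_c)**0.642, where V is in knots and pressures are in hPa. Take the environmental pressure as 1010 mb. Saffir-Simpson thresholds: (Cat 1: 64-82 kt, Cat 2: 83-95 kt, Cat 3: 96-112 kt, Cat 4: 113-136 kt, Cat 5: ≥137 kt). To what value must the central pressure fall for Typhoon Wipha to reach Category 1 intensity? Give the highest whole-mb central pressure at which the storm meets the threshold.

978 mb

Category 1 begins at V = 64 kt.
Required ΔP = (64/6.95)^(1/0.642) = 9.209^1.558 ≈ 31.76 mb.
P_c ≤ 1010 − 31.76 = 978.24, so the highest integer P_c is 978 mb.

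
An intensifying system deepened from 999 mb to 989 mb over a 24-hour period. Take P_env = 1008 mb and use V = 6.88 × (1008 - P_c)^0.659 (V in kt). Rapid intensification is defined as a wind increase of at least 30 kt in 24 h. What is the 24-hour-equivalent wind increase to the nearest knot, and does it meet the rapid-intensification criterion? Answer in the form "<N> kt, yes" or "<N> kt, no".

V₁: ΔP = 9, V ≈ 6.88 × 9^0.659 ≈ 29.27 kt.
V₂: ΔP = 19, V ≈ 6.88 × 19^0.659 ≈ 47.89 kt.
ΔV over 24 h = 18.62 kt → 24 h equivalent = 18.62 × 24/24 ≈ 18.62 kt.
19 kt < 30 kt ⇒ not rapid intensification.

19 kt, no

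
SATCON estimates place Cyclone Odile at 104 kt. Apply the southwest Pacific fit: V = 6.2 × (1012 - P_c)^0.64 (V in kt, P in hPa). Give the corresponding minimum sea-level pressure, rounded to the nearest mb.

930 mb

ΔP = (V / 6.2)^(1/0.64) = (104/6.2)^1.562.
104/6.2 = 16.774; 16.774^1.562 ≈ 81.94 mb.
P_c = 1012 − 81.94 = 930.06 ≈ 930 mb.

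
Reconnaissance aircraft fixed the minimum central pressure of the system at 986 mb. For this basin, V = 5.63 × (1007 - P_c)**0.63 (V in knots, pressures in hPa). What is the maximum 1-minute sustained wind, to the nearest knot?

38 kt

ΔP = 1007 − 986 = 21 mb.
21^0.63 ≈ 6.808.
V ≈ 5.63 × 6.808 ≈ 38.3 kt.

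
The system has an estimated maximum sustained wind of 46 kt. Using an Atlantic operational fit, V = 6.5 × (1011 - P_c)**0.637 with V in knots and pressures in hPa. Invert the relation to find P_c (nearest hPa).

ΔP = (V / 6.5)^(1/0.637) = (46/6.5)^1.570.
46/6.5 = 7.077; 7.077^1.570 ≈ 21.58 hPa.
P_c = 1011 − 21.58 = 989.42 ≈ 989 hPa.

989 hPa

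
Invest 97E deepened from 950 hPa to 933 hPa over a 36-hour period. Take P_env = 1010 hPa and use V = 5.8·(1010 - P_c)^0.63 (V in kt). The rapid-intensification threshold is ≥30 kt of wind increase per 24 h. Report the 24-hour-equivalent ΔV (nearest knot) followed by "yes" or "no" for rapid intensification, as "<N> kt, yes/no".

V₁: ΔP = 60, V ≈ 5.8 × 60^0.63 ≈ 76.50 kt.
V₂: ΔP = 77, V ≈ 5.8 × 77^0.63 ≈ 89.52 kt.
ΔV over 36 h = 13.02 kt → 24 h equivalent = 13.02 × 24/36 ≈ 8.68 kt.
9 kt < 30 kt ⇒ not rapid intensification.

9 kt, no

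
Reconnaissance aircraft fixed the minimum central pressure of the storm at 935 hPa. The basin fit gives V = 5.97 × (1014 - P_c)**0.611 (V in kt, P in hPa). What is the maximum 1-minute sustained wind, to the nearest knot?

ΔP = 1014 − 935 = 79 hPa.
79^0.611 ≈ 14.436.
V ≈ 5.97 × 14.436 ≈ 86.2 kt.

86 kt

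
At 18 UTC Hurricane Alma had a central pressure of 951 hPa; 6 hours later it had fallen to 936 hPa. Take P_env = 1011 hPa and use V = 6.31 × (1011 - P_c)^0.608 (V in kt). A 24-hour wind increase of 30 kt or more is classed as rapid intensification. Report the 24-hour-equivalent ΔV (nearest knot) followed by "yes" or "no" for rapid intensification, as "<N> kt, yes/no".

V₁: ΔP = 60, V ≈ 6.31 × 60^0.608 ≈ 76.06 kt.
V₂: ΔP = 75, V ≈ 6.31 × 75^0.608 ≈ 87.11 kt.
ΔV over 6 h = 11.05 kt → 24 h equivalent = 11.05 × 24/6 ≈ 44.20 kt.
44 kt ≥ 30 kt ⇒ rapid intensification.

44 kt, yes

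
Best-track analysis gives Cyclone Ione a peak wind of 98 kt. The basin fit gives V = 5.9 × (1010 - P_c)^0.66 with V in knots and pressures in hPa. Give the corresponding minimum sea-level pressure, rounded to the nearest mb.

939 mb

ΔP = (V / 5.9)^(1/0.66) = (98/5.9)^1.515.
98/5.9 = 16.610; 16.610^1.515 ≈ 70.64 mb.
P_c = 1010 − 70.64 = 939.36 ≈ 939 mb.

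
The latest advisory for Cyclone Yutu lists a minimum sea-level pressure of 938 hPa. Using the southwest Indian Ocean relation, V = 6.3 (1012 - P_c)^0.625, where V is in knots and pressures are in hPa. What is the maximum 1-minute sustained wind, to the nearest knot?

ΔP = 1012 − 938 = 74 hPa.
74^0.625 ≈ 14.732.
V ≈ 6.3 × 14.732 ≈ 92.8 kt.

93 kt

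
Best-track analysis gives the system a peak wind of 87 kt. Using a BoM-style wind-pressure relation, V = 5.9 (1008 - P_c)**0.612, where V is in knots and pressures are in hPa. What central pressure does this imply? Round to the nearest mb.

ΔP = (V / 5.9)^(1/0.612) = (87/5.9)^1.634.
87/5.9 = 14.746; 14.746^1.634 ≈ 81.21 mb.
P_c = 1008 − 81.21 = 926.79 ≈ 927 mb.

927 mb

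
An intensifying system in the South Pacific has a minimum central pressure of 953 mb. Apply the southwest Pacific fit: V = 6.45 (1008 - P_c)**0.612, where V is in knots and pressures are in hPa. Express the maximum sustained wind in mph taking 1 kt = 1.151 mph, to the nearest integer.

86 mph

ΔP = 1008 − 953 = 55 mb.
V ≈ 6.45 × 55^0.612 = 6.45 × 11.617 ≈ 74.931 kt.
74.931 × 1.151 ≈ 86.25 mph → 86 mph.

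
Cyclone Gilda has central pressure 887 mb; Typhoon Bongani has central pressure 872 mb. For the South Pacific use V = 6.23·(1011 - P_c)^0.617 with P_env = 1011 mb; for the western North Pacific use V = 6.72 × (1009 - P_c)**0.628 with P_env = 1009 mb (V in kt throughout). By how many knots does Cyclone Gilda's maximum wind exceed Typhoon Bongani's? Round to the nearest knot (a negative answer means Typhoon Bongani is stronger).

-26 kt

Cyclone Gilda: ΔP = 124; V ≈ 6.23 × 124^0.617 ≈ 121.94 kt.
Typhoon Bongani: ΔP = 137; V ≈ 6.72 × 137^0.628 ≈ 147.65 kt.
Difference ≈ 121.94 − 147.65 = -25.71 → -26 kt.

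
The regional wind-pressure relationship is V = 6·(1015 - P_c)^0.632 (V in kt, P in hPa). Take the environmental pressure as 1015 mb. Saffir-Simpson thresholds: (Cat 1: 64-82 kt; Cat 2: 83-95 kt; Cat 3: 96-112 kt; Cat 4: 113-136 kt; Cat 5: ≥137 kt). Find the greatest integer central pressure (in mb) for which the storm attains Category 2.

Category 2 begins at V = 83 kt.
Required ΔP = (83/6)^(1/0.632) = 13.833^1.582 ≈ 63.87 mb.
P_c ≤ 1015 − 63.87 = 951.13, so the highest integer P_c is 951 mb.

951 mb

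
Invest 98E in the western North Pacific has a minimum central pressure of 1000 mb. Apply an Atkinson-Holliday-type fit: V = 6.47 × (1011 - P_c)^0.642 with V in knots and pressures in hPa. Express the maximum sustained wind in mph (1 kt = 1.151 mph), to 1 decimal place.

ΔP = 1011 − 1000 = 11 mb.
V ≈ 6.47 × 11^0.642 = 6.47 × 4.662 ≈ 30.163 kt.
30.163 × 1.151 ≈ 34.72 mph → 34.7 mph.

34.7 mph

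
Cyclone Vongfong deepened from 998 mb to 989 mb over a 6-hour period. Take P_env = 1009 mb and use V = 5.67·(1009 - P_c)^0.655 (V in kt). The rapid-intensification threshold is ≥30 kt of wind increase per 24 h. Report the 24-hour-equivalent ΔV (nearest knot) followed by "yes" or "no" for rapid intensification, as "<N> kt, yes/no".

52 kt, yes

V₁: ΔP = 11, V ≈ 5.67 × 11^0.655 ≈ 27.27 kt.
V₂: ΔP = 20, V ≈ 5.67 × 20^0.655 ≈ 40.34 kt.
ΔV over 6 h = 13.07 kt → 24 h equivalent = 13.07 × 24/6 ≈ 52.28 kt.
52 kt ≥ 30 kt ⇒ rapid intensification.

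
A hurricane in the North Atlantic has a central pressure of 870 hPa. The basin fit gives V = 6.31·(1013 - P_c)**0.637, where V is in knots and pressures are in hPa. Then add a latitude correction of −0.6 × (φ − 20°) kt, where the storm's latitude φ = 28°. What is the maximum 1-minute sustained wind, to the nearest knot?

144 kt

ΔP = 1013 − 870 = 143 hPa.
143^0.637 ≈ 23.602.
V ≈ 6.31 × 23.602 ≈ 148.9 kt.
Latitude correction: −0.6 × (28 − 20) = -4.8 kt.
Corrected V ≈ 144.1 kt → 144 kt.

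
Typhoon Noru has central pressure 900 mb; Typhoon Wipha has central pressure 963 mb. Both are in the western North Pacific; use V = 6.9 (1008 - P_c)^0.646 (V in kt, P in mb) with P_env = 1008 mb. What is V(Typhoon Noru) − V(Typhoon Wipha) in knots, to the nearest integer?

Typhoon Noru: ΔP = 108; V ≈ 6.9 × 108^0.646 ≈ 142.05 kt.
Typhoon Wipha: ΔP = 45; V ≈ 6.9 × 45^0.646 ≈ 80.69 kt.
Difference ≈ 142.05 − 80.69 = 61.36 → 61 kt.

61 kt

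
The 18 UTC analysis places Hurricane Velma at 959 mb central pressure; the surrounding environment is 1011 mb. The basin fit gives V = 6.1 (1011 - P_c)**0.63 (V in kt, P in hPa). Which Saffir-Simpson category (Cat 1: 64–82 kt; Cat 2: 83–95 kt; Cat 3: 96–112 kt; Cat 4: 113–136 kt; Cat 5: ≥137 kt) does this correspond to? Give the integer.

1

ΔP = 1011 − 959 = 52 mb.
V ≈ 6.1 × 52^0.63 = 6.1 × 12.05 ≈ 74 kt.
74 kt falls in the Category 1 band.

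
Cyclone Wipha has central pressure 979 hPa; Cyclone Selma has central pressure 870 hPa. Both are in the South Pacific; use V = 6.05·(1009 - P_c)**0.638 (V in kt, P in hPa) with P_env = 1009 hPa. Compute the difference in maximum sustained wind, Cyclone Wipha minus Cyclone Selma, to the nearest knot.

Cyclone Wipha: ΔP = 30; V ≈ 6.05 × 30^0.638 ≈ 52.99 kt.
Cyclone Selma: ΔP = 139; V ≈ 6.05 × 139^0.638 ≈ 140.93 kt.
Difference ≈ 52.99 − 140.93 = -87.94 → -88 kt.

-88 kt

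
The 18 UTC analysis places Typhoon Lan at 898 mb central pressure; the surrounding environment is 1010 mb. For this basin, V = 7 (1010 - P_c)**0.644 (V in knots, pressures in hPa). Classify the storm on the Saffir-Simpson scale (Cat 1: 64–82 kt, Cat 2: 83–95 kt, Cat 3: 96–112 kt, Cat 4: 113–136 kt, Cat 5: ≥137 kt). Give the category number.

5

ΔP = 1010 − 898 = 112 mb.
V ≈ 7 × 112^0.644 = 7 × 20.88 ≈ 146 kt.
146 kt falls in the Category 5 band.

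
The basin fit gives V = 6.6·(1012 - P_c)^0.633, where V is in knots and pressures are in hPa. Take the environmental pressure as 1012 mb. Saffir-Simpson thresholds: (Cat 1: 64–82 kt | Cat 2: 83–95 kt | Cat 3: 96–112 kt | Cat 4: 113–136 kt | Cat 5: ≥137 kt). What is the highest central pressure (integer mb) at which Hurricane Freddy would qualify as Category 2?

957 mb

Category 2 begins at V = 83 kt.
Required ΔP = (83/6.6)^(1/0.633) = 12.576^1.580 ≈ 54.58 mb.
P_c ≤ 1012 − 54.58 = 957.42, so the highest integer P_c is 957 mb.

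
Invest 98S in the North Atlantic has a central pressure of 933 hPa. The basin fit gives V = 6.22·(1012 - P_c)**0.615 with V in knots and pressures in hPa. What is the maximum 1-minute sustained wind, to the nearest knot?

91 kt

ΔP = 1012 − 933 = 79 hPa.
79^0.615 ≈ 14.691.
V ≈ 6.22 × 14.691 ≈ 91.4 kt.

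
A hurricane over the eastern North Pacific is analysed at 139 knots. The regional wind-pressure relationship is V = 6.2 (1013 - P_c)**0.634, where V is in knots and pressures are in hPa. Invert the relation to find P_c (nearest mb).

878 mb

ΔP = (V / 6.2)^(1/0.634) = (139/6.2)^1.577.
139/6.2 = 22.419; 22.419^1.577 ≈ 135.00 mb.
P_c = 1013 − 135.00 = 878.00 ≈ 878 mb.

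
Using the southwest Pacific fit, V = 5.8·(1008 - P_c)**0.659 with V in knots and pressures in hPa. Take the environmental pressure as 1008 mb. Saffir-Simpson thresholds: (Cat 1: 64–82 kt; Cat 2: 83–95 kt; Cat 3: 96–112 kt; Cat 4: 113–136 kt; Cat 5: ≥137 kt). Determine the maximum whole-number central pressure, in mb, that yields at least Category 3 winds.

Category 3 begins at V = 96 kt.
Required ΔP = (96/5.8)^(1/0.659) = 16.552^1.517 ≈ 70.72 mb.
P_c ≤ 1008 − 70.72 = 937.28, so the highest integer P_c is 937 mb.

937 mb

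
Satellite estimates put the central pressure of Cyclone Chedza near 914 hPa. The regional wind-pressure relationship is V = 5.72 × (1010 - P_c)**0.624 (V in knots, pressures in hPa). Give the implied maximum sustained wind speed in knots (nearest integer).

99 kt

ΔP = 1010 − 914 = 96 hPa.
96^0.624 ≈ 17.256.
V ≈ 5.72 × 17.256 ≈ 98.7 kt.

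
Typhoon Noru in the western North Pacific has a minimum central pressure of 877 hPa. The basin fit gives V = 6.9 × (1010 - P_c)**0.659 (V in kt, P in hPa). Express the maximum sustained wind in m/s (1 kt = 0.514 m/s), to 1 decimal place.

89.0 m/s

ΔP = 1010 − 877 = 133 hPa.
V ≈ 6.9 × 133^0.659 = 6.9 × 25.097 ≈ 173.168 kt.
173.168 × 0.514 ≈ 89.01 m/s → 89.0 m/s.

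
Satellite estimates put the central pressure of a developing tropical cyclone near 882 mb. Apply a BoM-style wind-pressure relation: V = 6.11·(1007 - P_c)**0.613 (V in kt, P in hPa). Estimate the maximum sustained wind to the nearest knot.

ΔP = 1007 − 882 = 125 mb.
125^0.613 ≈ 19.293.
V ≈ 6.11 × 19.293 ≈ 117.9 kt.

118 kt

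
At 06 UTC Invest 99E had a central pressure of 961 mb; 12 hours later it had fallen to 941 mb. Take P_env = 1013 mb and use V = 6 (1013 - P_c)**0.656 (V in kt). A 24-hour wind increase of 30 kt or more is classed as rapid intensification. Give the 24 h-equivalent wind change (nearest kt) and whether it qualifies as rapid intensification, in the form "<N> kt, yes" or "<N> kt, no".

38 kt, yes

V₁: ΔP = 52, V ≈ 6 × 52^0.656 ≈ 80.14 kt.
V₂: ΔP = 72, V ≈ 6 × 72^0.656 ≈ 99.21 kt.
ΔV over 12 h = 19.07 kt → 24 h equivalent = 19.07 × 24/12 ≈ 38.14 kt.
38 kt ≥ 30 kt ⇒ rapid intensification.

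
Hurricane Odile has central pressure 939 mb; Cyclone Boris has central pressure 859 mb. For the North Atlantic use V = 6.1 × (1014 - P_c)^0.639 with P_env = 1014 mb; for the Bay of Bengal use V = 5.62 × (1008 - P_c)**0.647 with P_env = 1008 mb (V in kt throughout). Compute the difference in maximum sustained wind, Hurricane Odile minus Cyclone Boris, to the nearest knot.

-47 kt

Hurricane Odile: ΔP = 75; V ≈ 6.1 × 75^0.639 ≈ 96.27 kt.
Cyclone Boris: ΔP = 149; V ≈ 5.62 × 149^0.647 ≈ 143.15 kt.
Difference ≈ 96.27 − 143.15 = -46.88 → -47 kt.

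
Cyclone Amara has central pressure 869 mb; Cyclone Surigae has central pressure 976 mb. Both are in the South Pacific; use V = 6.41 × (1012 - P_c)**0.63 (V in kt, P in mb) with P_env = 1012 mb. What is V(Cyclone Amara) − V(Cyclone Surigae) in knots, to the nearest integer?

85 kt

Cyclone Amara: ΔP = 143; V ≈ 6.41 × 143^0.63 ≈ 146.12 kt.
Cyclone Surigae: ΔP = 36; V ≈ 6.41 × 36^0.63 ≈ 61.28 kt.
Difference ≈ 146.12 − 61.28 = 84.84 → 85 kt.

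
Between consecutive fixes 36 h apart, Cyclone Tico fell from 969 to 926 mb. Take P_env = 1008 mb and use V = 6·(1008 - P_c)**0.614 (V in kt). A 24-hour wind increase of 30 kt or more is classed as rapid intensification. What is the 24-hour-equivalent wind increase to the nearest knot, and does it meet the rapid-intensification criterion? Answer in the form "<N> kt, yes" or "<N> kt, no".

22 kt, no

V₁: ΔP = 39, V ≈ 6 × 39^0.614 ≈ 56.89 kt.
V₂: ΔP = 82, V ≈ 6 × 82^0.614 ≈ 89.79 kt.
ΔV over 36 h = 32.90 kt → 24 h equivalent = 32.90 × 24/36 ≈ 21.93 kt.
22 kt < 30 kt ⇒ not rapid intensification.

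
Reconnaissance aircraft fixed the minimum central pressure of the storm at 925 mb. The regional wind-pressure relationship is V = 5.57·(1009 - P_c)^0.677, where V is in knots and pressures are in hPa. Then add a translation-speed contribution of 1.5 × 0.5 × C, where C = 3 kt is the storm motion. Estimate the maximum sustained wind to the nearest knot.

ΔP = 1009 − 925 = 84 mb.
84^0.677 ≈ 20.079.
V ≈ 5.57 × 20.079 ≈ 111.8 kt.
Translation term: 1.5 × 0.5 × 3 = 2.25 kt.
Corrected V ≈ 114.05 kt → 114 kt.

114 kt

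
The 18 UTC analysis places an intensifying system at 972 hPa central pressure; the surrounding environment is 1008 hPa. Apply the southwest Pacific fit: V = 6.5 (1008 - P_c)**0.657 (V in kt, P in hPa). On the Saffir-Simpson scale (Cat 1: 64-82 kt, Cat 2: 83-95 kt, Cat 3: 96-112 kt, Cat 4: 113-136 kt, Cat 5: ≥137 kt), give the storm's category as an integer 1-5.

1

ΔP = 1008 − 972 = 36 hPa.
V ≈ 6.5 × 36^0.657 = 6.5 × 10.53 ≈ 68 kt.
68 kt falls in the Category 1 band.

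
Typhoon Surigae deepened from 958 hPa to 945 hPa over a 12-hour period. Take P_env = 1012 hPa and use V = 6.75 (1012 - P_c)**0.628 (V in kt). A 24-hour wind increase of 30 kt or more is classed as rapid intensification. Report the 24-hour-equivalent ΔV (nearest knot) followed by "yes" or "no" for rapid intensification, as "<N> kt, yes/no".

24 kt, no

V₁: ΔP = 54, V ≈ 6.75 × 54^0.628 ≈ 82.65 kt.
V₂: ΔP = 67, V ≈ 6.75 × 67^0.628 ≈ 94.64 kt.
ΔV over 12 h = 11.99 kt → 24 h equivalent = 11.99 × 24/12 ≈ 23.98 kt.
24 kt < 30 kt ⇒ not rapid intensification.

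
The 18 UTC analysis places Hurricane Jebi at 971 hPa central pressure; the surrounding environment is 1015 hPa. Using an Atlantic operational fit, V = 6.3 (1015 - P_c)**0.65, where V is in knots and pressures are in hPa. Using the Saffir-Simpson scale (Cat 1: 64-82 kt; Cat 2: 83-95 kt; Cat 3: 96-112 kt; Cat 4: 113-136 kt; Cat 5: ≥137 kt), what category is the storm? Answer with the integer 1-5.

ΔP = 1015 − 971 = 44 hPa.
V ≈ 6.3 × 44^0.65 = 6.3 × 11.70 ≈ 74 kt.
74 kt falls in the Category 1 band.

1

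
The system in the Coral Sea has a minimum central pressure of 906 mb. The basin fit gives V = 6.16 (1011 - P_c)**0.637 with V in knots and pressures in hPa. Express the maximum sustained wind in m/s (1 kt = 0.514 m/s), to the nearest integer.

61 m/s

ΔP = 1011 − 906 = 105 mb.
V ≈ 6.16 × 105^0.637 = 6.16 × 19.386 ≈ 119.420 kt.
119.420 × 0.514 ≈ 61.38 m/s → 61 m/s.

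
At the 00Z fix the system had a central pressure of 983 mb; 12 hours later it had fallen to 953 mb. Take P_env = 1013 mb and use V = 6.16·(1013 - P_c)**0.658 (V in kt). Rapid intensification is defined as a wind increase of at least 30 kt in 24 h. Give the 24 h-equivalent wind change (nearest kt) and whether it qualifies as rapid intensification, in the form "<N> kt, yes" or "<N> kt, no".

V₁: ΔP = 30, V ≈ 6.16 × 30^0.658 ≈ 57.75 kt.
V₂: ΔP = 60, V ≈ 6.16 × 60^0.658 ≈ 91.12 kt.
ΔV over 12 h = 33.37 kt → 24 h equivalent = 33.37 × 24/12 ≈ 66.74 kt.
67 kt ≥ 30 kt ⇒ rapid intensification.

67 kt, yes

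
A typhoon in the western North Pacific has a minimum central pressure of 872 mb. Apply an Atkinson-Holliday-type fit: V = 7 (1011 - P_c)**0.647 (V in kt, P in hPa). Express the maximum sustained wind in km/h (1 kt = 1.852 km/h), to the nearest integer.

316 km/h

ΔP = 1011 − 872 = 139 mb.
V ≈ 7 × 139^0.647 = 7 × 24.352 ≈ 170.462 kt.
170.462 × 1.852 ≈ 315.70 km/h → 316 km/h.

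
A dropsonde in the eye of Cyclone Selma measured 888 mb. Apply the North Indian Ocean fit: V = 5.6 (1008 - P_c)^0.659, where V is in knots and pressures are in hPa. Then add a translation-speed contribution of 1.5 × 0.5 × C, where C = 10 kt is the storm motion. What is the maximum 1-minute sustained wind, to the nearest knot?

139 kt

ΔP = 1008 − 888 = 120 mb.
120^0.659 ≈ 23.452.
V ≈ 5.6 × 23.452 ≈ 131.3 kt.
Translation term: 1.5 × 0.5 × 10 = 7.5 kt.
Corrected V ≈ 138.8 kt → 139 kt.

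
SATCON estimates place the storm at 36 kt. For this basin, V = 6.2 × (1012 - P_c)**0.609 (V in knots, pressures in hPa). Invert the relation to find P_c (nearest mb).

ΔP = (V / 6.2)^(1/0.609) = (36/6.2)^1.642.
36/6.2 = 5.806; 5.806^1.642 ≈ 17.96 mb.
P_c = 1012 − 17.96 = 994.04 ≈ 994 mb.

994 mb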